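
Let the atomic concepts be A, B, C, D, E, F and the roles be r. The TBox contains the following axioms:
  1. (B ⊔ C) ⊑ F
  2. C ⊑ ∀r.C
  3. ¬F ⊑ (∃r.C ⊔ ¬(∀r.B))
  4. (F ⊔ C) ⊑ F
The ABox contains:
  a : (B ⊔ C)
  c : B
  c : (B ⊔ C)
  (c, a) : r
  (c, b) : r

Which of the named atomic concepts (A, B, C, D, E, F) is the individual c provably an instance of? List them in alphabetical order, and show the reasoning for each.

1. c : A?  L(c) = {B, (B ⊔ C)} ∪ {¬A}
   apply at c: (B ⊔ C)⊑F
   open: L(c) ⊇ {B, F, ¬A, ¬C} — c ∉ A possible
2. c : B?  L(c) = {B, (B ⊔ C)} ∪ {¬B}
   clash {B, ¬B} at c — c ∈ B
3. c : C?  L(c) = {B, (B ⊔ C)} ∪ {¬C}
   apply at c: (B ⊔ C)⊑F
   open: L(c) ⊇ {B, F, ¬C} — c ∉ C possible
4. c : D?  L(c) = {B, (B ⊔ C)} ∪ {¬D}
   apply at c: (B ⊔ C)⊑F
   open: L(c) ⊇ {B, F, ¬C, ¬D} — c ∉ D possible
5. c : E?  L(c) = {B, (B ⊔ C)} ∪ {¬E}
   apply at c: (B ⊔ C)⊑F
   open: L(c) ⊇ {B, F, ¬C, ¬E} — c ∉ E possible
6. c : F?  L(c) = {B, (B ⊔ C)} ∪ {¬F}
   clash {F, ¬F} at c — c ∈ F
7. Entailed for c: {B, F}

{B, F}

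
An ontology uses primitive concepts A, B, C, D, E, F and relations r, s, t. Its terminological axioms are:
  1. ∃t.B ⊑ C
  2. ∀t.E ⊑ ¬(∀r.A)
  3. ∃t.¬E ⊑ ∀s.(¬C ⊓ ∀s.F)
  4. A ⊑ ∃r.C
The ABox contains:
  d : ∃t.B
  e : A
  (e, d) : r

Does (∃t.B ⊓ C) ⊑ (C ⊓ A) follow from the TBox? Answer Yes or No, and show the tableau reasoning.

No

1. (∃t.B ⊓ C) ⊑ (C ⊓ A)  ⇔  ((∃t.B ⊓ C) ⊓ (¬C ⊔ ¬A)) unsat w.r.t. T
   open: L(x₀) ⊇ {C, ¬A, ∀s.(¬C ⊓ ∀s.F), ∃t.B, ∃t.¬E} (+ ∃-successors)
2. Hence (∃t.B ⊓ C) ⊑ (C ⊓ A): not entailed.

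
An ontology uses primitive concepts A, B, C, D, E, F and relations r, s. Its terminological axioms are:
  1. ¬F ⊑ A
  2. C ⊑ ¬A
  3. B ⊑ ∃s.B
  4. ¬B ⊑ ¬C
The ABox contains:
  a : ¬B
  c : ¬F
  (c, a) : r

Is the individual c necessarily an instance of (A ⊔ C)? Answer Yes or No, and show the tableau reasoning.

1. c : (A ⊔ C)?  L(c) = {¬F} ∪ {(¬A ⊓ ¬C)}
   clash {A, ¬A} at c — c ∈ (A ⊔ C)
2. Hence c : (A ⊔ C): entailed.

Yes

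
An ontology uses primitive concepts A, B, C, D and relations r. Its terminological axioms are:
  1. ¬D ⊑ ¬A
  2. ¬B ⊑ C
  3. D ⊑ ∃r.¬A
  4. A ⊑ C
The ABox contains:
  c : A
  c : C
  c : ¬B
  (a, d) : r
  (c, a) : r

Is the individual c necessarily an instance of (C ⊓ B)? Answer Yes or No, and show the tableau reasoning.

1. c : (C ⊓ B)?  L(c) = {A, C, ¬B} ∪ {(¬C ⊔ ¬B)}
   open: L(c) ⊇ {A, C, D, ¬B, ∃r.¬A} (+ ∃-successors) — c ∉ (C ⊓ B) possible
2. Hence c : (C ⊓ B): not entailed.

No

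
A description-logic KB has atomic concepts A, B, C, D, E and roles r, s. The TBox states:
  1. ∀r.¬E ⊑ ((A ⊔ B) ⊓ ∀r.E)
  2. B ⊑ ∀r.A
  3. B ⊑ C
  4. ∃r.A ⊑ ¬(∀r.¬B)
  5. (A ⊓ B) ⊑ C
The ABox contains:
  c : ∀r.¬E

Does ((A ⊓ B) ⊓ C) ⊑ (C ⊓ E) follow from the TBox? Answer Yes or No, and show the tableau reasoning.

1. ((A ⊓ B) ⊓ C) ⊑ (C ⊓ E)  ⇔  (((A ⊓ B) ⊓ C) ⊓ (¬C ⊔ ¬E)) unsat w.r.t. T
   apply at x₀: B⊑∀r.A
   open: L(x₀) ⊇ {A, B, C, ¬E, ∀r.A, …}
2. Hence ((A ⊓ B) ⊓ C) ⊑ (C ⊓ E): not entailed.

No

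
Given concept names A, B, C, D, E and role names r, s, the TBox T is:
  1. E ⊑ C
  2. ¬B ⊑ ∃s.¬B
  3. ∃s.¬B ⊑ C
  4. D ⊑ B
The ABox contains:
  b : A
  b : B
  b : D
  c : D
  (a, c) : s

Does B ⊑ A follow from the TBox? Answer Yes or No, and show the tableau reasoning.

No

1. B ⊑ A  ⇔  (B ⊓ ¬A) unsat w.r.t. T
   open: L(x₀) ⊇ {B, ¬A, ¬E, ∀s.B}
2. Hence B ⊑ A: not entailed.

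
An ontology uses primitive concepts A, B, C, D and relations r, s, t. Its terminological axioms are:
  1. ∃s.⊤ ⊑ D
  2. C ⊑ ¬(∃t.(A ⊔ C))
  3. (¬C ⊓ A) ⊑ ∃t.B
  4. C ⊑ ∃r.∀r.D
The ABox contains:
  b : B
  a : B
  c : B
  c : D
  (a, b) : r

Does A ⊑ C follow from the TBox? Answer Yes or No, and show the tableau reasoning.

No

1. A ⊑ C  ⇔  (A ⊓ ¬C) unsat w.r.t. T
   open: L(x₀) ⊇ {A, ¬C, ∀s.⊥, ∃t.B} (+ ∃-successors)
2. Hence A ⊑ C: not entailed.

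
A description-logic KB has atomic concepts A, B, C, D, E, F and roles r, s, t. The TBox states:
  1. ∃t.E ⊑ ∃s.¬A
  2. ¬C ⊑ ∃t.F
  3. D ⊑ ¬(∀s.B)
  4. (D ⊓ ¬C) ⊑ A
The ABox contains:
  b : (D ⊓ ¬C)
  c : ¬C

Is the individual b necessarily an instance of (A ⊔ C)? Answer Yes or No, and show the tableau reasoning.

Yes

1. b : (A ⊔ C)?  L(b) = {(D ⊓ ¬C)} ∪ {(¬A ⊓ ¬C)}
   clash {A, ¬A} at b — b ∈ (A ⊔ C)
2. Hence b : (A ⊔ C): entailed.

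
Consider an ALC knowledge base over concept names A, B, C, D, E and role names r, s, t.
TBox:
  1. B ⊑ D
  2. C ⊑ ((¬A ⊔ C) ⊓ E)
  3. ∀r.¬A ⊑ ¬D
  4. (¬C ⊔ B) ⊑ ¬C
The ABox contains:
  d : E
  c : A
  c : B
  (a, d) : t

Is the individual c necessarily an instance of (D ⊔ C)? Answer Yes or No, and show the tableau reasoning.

1. c : (D ⊔ C)?  L(c) = {A, B} ∪ {(¬D ⊓ ¬C)}
   clash {D, ¬D} at c — c ∈ (D ⊔ C)
2. Hence c : (D ⊔ C): entailed.

Yes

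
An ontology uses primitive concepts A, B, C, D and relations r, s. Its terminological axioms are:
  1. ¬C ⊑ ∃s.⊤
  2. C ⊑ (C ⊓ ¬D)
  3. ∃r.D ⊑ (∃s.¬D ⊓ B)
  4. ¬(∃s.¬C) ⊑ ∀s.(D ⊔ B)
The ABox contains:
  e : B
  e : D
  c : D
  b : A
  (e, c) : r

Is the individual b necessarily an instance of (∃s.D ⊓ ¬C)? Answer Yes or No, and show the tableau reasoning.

No

1. b : (∃s.D ⊓ ¬C)?  L(b) = {A} ∪ {(∀s.¬D ⊔ C)}
   open: L(b) ⊇ {A, C, ¬D, ∀r.¬D, ∃s.¬C} (+ ∃-successors) — b ∉ (∃s.D ⊓ ¬C) possible
2. Hence b : (∃s.D ⊓ ¬C): not entailed.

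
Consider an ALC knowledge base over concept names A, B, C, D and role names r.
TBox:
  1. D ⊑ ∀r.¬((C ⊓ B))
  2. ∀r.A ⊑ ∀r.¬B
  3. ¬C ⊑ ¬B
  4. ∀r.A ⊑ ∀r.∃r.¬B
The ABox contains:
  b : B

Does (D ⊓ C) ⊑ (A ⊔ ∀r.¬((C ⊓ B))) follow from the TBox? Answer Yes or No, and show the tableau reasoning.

Yes

1. (D ⊓ C) ⊑ (A ⊔ ∀r.¬((C ⊓ B)))  ⇔  ((D ⊓ C) ⊓ (¬A ⊓ ∃r.(C ⊓ B))) unsat w.r.t. T
   all branches close; clash {B, ¬B} at an ∃-successor
2. Hence (D ⊓ C) ⊑ (A ⊔ ∀r.¬((C ⊓ B))): entailed.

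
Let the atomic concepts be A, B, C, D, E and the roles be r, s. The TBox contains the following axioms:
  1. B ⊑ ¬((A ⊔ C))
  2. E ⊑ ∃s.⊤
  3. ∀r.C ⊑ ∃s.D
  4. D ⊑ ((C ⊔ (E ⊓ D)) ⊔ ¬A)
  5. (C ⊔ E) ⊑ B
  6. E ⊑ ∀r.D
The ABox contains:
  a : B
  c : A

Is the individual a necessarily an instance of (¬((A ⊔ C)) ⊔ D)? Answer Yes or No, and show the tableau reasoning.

1. a : (¬((A ⊔ C)) ⊔ D)?  L(a) = {B} ∪ {((A ⊔ C) ⊓ ¬D)}
   clash {C, ¬C} at a — a ∈ (¬((A ⊔ C)) ⊔ D)
2. Hence a : (¬((A ⊔ C)) ⊔ D): entailed.

Yes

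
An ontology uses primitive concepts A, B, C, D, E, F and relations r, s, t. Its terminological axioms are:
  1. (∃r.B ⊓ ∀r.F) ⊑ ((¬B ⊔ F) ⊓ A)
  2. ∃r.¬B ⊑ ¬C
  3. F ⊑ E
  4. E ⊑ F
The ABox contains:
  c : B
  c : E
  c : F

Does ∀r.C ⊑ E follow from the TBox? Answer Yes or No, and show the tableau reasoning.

1. ∀r.C ⊑ E  ⇔  (∀r.C ⊓ ¬E) unsat w.r.t. T
   open: L(x₀) ⊇ {¬E, ¬F, ∀r.B, ∀r.C, ∀r.¬B}
2. Hence ∀r.C ⊑ E: not entailed.

No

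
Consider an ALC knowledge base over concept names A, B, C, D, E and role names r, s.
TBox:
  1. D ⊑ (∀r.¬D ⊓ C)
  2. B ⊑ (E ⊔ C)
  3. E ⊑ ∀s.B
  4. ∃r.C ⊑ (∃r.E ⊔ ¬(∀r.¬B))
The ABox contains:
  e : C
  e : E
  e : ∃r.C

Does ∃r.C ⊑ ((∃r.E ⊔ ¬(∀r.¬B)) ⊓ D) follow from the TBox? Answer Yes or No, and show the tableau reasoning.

1. ∃r.C ⊑ ((∃r.E ⊔ ¬(∀r.¬B)) ⊓ D)  ⇔  (∃r.C ⊓ ((∀r.¬E ⊓ ∀r.¬B) ⊔ ¬D)) unsat w.r.t. T
   apply at x₀: ∃r.C⊑(∃r.E ⊔ ¬(∀r.¬B))
   open: L(x₀) ⊇ {¬B, ¬D, ¬E, ∃r.C, ∃r.E} (+ ∃-successors)
2. Hence ∃r.C ⊑ ((∃r.E ⊔ ¬(∀r.¬B)) ⊓ D): not entailed.

No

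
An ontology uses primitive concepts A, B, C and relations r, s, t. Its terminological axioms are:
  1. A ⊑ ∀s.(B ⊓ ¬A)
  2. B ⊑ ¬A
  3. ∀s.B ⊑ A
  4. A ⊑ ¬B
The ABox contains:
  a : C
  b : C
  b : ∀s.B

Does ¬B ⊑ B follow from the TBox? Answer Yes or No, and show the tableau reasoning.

1. ¬B ⊑ B  ⇔  (¬B ⊓ ¬B) unsat w.r.t. T
   open: L(x₀) ⊇ {¬A, ¬B, ∃s.¬B} (+ ∃-successors)
2. Hence ¬B ⊑ B: not entailed.

No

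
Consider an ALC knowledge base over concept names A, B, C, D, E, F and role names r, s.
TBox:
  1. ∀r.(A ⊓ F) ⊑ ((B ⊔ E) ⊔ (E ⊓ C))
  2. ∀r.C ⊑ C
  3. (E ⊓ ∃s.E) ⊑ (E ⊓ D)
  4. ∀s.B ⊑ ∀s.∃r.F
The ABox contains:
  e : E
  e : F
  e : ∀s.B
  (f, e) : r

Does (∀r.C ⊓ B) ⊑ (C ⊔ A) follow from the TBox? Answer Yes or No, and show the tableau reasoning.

1. (∀r.C ⊓ B) ⊑ (C ⊔ A)  ⇔  ((∀r.C ⊓ B) ⊓ (¬C ⊓ ¬A)) unsat w.r.t. T
   all branches close; clash {C, ¬C} at x₀
2. Hence (∀r.C ⊓ B) ⊑ (C ⊔ A): entailed.

Yes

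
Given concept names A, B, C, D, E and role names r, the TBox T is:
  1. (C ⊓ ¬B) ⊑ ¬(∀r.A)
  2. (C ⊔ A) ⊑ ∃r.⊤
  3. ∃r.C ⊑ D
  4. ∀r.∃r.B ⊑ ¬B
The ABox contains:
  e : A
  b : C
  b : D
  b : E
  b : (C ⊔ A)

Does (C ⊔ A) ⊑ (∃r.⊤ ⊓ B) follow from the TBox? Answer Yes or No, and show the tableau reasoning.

1. (C ⊔ A) ⊑ (∃r.⊤ ⊓ B)  ⇔  ((C ⊔ A) ⊓ (∀r.⊥ ⊔ ¬B)) unsat w.r.t. T
   apply at x₀: (C ⊔ A)⊑∃r.⊤
   open: L(x₀) ⊇ {C, ¬B, ∀r.¬C, ∃r.¬A, ∃r.⊤} (+ ∃-successors)
2. Hence (C ⊔ A) ⊑ (∃r.⊤ ⊓ B): not entailed.

No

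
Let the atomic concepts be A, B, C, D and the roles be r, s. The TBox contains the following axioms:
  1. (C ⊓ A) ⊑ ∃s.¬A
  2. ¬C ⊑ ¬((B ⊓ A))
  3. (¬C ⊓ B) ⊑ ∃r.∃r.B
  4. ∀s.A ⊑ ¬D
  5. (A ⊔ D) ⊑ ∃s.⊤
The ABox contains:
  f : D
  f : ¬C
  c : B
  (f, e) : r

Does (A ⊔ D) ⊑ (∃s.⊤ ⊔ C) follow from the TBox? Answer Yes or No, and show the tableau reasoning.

1. (A ⊔ D) ⊑ (∃s.⊤ ⊔ C)  ⇔  ((A ⊔ D) ⊓ (∀s.⊥ ⊓ ¬C)) unsat w.r.t. T
   all branches close; clash ⊥ at an ∃-successor
2. Hence (A ⊔ D) ⊑ (∃s.⊤ ⊔ C): entailed.

Yes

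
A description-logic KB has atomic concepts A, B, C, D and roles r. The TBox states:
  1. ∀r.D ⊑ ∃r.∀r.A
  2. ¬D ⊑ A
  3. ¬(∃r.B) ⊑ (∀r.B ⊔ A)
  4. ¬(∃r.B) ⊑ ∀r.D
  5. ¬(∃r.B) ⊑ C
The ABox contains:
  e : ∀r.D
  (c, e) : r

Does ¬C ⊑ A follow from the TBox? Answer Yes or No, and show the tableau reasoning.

No

1. ¬C ⊑ A  ⇔  (¬C ⊓ ¬A) unsat w.r.t. T
   open: L(x₀) ⊇ {D, ¬A, ¬C, ∃r.B, ∃r.¬D} (+ ∃-successors)
2. Hence ¬C ⊑ A: not entailed.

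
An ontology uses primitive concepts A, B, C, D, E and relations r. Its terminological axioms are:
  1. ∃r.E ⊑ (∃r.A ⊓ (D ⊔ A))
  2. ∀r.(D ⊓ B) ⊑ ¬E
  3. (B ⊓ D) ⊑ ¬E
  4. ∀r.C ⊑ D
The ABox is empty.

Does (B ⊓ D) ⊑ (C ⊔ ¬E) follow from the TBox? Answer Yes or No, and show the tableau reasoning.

1. (B ⊓ D) ⊑ (C ⊔ ¬E)  ⇔  ((B ⊓ D) ⊓ (¬C ⊓ E)) unsat w.r.t. T
   all branches close; clash {E, ¬E} at x₀
2. Hence (B ⊓ D) ⊑ (C ⊔ ¬E): entailed.

Yes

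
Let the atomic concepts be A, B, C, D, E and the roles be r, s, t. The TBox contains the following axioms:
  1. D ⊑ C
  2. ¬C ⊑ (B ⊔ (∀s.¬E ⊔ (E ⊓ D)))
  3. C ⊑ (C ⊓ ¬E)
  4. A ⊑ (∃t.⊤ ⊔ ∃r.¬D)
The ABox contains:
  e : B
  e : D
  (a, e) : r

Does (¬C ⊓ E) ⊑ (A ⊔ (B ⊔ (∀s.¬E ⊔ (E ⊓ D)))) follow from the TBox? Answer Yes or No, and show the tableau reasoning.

Yes

1. (¬C ⊓ E) ⊑ (A ⊔ (B ⊔ (∀s.¬E ⊔ (E ⊓ D))))  ⇔  ((¬C ⊓ E) ⊓ (¬A ⊓ (¬B ⊓ (∃s.E ⊓ (¬E ⊔ ¬D))))) unsat w.r.t. T
   all branches close; clash {C, ¬C} at x₀
2. Hence (¬C ⊓ E) ⊑ (A ⊔ (B ⊔ (∀s.¬E ⊔ (E ⊓ D)))): entailed.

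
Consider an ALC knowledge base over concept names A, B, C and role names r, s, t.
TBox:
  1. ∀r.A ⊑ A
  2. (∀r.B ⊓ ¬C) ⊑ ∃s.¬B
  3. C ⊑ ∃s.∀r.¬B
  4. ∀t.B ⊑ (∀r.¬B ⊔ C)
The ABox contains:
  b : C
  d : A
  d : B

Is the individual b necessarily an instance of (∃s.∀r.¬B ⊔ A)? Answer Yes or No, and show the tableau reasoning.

1. b : (∃s.∀r.¬B ⊔ A)?  L(b) = {C} ∪ {(∀s.∃r.B ⊓ ¬A)}
   clash {A, ¬A} at b — b ∈ (∃s.∀r.¬B ⊔ A)
2. Hence b : (∃s.∀r.¬B ⊔ A): entailed.

Yes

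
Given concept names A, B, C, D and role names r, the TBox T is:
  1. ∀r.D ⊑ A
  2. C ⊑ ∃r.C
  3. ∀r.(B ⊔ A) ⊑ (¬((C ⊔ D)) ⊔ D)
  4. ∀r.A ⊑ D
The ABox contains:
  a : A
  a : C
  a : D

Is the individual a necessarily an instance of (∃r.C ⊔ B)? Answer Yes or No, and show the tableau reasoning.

1. a : (∃r.C ⊔ B)?  L(a) = {A, C, D} ∪ {(∀r.¬C ⊓ ¬B)}
   clash {C, ¬C} at an ∃-successor — a ∈ (∃r.C ⊔ B)
2. Hence a : (∃r.C ⊔ B): entailed.

Yes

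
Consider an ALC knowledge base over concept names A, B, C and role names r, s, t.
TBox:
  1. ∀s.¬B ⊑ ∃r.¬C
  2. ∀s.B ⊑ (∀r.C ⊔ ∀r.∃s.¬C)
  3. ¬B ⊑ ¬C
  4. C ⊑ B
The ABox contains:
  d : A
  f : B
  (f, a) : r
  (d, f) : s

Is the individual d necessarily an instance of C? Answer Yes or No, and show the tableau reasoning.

1. d : C?  L(d) = {A} ∪ {¬C}
   open: L(d) ⊇ {A, ¬C, ∃s.B, ∃s.¬B} (+ ∃-successors) — d ∉ C possible
2. Hence d : C: not entailed.

No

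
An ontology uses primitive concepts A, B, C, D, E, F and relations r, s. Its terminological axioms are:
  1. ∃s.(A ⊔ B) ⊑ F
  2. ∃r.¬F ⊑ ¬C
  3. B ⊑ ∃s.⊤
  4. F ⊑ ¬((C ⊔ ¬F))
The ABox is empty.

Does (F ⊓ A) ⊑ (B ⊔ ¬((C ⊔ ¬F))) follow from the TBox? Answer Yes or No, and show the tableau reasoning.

1. (F ⊓ A) ⊑ (B ⊔ ¬((C ⊔ ¬F)))  ⇔  ((F ⊓ A) ⊓ (¬B ⊓ (C ⊔ ¬F))) unsat w.r.t. T
   all branches close; clash {F, ¬F} at x₀
2. Hence (F ⊓ A) ⊑ (B ⊔ ¬((C ⊔ ¬F))): entailed.

Yes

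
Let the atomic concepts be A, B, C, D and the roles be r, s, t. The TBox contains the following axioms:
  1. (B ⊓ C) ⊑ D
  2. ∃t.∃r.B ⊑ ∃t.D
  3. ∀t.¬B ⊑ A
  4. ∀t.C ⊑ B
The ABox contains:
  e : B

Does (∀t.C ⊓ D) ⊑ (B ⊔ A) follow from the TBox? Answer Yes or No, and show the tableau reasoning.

1. (∀t.C ⊓ D) ⊑ (B ⊔ A)  ⇔  ((∀t.C ⊓ D) ⊓ (¬B ⊓ ¬A)) unsat w.r.t. T
   all branches close; clash {A, ¬A} at x₀
2. Hence (∀t.C ⊓ D) ⊑ (B ⊔ A): entailed.

Yes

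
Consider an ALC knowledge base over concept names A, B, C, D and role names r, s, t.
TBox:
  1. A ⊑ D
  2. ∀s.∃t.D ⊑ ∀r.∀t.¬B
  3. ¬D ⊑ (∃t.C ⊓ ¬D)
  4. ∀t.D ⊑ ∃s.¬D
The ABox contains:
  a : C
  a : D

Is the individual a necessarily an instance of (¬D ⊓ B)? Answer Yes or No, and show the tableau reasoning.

No

1. a : (¬D ⊓ B)?  L(a) = {C, D} ∪ {(D ⊔ ¬B)}
   open: L(a) ⊇ {C, D, ∃s.∀t.¬D, ∃t.¬D} (+ ∃-successors) — a ∉ (¬D ⊓ B) possible
2. Hence a : (¬D ⊓ B): not entailed.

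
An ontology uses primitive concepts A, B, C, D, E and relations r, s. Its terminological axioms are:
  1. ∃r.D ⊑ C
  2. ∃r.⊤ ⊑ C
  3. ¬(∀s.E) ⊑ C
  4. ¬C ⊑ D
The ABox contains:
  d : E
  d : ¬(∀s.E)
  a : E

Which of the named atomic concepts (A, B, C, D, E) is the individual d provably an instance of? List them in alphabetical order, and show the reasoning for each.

{C, E}

1. d : A?  L(d) = {E, ¬(∀s.E)} ∪ {¬A}
   apply at d: ¬(∀s.E)⊑C
   open: L(d) ⊇ {C, E, ¬A, ∃s.¬E} (+ ∃-successors) — d ∉ A possible
2. d : B?  L(d) = {E, ¬(∀s.E)} ∪ {¬B}
   apply at d: ¬(∀s.E)⊑C
   open: L(d) ⊇ {C, E, ¬B, ∃s.¬E} (+ ∃-successors) — d ∉ B possible
3. d : C?  L(d) = {E, ¬(∀s.E)} ∪ {¬C}
   clash {C, ¬C} at d — d ∈ C
4. d : D?  L(d) = {E, ¬(∀s.E)} ∪ {¬D}
   apply at d: ¬(∀s.E)⊑C
   open: L(d) ⊇ {C, E, ¬D, ∃s.¬E} (+ ∃-successors) — d ∉ D possible
5. d : E?  L(d) = {E, ¬(∀s.E)} ∪ {¬E}
   clash {E, ¬E} at d — d ∈ E
6. Entailed for d: {C, E}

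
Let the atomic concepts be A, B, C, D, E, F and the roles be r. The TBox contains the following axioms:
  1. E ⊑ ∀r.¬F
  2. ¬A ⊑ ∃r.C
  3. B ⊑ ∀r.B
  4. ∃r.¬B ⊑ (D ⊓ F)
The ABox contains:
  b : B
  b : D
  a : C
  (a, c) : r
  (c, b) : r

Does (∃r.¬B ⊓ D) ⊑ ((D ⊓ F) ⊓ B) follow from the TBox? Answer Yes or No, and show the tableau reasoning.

1. (∃r.¬B ⊓ D) ⊑ ((D ⊓ F) ⊓ B)  ⇔  ((∃r.¬B ⊓ D) ⊓ ((¬D ⊔ ¬F) ⊔ ¬B)) unsat w.r.t. T
   apply at x₀: ∃r.¬B⊑(D ⊓ F)
   open: L(x₀) ⊇ {A, D, F, ¬B, ¬E, …} (+ ∃-successors)
2. Hence (∃r.¬B ⊓ D) ⊑ ((D ⊓ F) ⊓ B): not entailed.

No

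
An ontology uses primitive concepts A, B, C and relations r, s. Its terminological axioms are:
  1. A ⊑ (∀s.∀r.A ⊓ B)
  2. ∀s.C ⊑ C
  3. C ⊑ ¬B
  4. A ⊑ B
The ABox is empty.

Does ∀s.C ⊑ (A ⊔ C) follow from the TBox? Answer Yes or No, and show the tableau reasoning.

1. ∀s.C ⊑ (A ⊔ C)  ⇔  (∀s.C ⊓ (¬A ⊓ ¬C)) unsat w.r.t. T
   all branches close; clash {C, ¬C} at x₀
2. Hence ∀s.C ⊑ (A ⊔ C): entailed.

Yes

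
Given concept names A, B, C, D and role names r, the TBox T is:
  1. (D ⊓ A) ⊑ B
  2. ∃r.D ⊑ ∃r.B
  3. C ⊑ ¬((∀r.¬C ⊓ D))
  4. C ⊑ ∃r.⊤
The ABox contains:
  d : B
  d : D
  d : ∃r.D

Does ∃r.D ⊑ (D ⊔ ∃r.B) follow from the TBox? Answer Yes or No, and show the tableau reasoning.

1. ∃r.D ⊑ (D ⊔ ∃r.B)  ⇔  (∃r.D ⊓ (¬D ⊓ ∀r.¬B)) unsat w.r.t. T
   all branches close; clash {B, ¬B} at an ∃-successor
2. Hence ∃r.D ⊑ (D ⊔ ∃r.B): entailed.

Yes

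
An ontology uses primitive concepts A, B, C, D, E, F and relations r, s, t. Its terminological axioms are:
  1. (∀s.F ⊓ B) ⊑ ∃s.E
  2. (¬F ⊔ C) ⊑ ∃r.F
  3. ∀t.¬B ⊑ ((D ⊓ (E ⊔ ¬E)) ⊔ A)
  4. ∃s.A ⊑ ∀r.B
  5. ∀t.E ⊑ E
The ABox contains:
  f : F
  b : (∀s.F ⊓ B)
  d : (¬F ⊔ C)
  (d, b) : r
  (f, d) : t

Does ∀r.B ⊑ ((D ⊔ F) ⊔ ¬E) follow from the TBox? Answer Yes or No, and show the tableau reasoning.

1. ∀r.B ⊑ ((D ⊔ F) ⊔ ¬E)  ⇔  (∀r.B ⊓ ((¬D ⊓ ¬F) ⊓ E)) unsat w.r.t. T
   open: L(x₀) ⊇ {E, ¬D, ¬F, ∀r.B, ∃r.F, …} (+ ∃-successors)
2. Hence ∀r.B ⊑ ((D ⊔ F) ⊔ ¬E): not entailed.

No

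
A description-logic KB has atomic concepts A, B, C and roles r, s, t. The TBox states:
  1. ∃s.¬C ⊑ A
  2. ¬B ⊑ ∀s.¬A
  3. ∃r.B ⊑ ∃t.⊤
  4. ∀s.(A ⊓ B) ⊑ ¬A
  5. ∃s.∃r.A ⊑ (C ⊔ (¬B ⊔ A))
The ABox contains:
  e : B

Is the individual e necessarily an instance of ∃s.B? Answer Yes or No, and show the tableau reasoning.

No

1. e : ∃s.B?  L(e) = {B} ∪ {∀s.¬B}
   open: L(e) ⊇ {B, ∀r.¬B, ∀s.C, ∀s.¬B, ∀s.∀r.¬A, …} (+ ∃-successors) — e ∉ ∃s.B possible
2. Hence e : ∃s.B: not entailed.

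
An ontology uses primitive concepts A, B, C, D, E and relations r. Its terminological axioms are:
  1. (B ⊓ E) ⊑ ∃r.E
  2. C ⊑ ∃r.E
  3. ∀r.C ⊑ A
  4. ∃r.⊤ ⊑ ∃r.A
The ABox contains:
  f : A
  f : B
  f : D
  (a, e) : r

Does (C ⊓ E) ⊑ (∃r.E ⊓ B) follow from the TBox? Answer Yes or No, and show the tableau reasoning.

No

1. (C ⊓ E) ⊑ (∃r.E ⊓ B)  ⇔  ((C ⊓ E) ⊓ (∀r.¬E ⊔ ¬B)) unsat w.r.t. T
   apply at x₀: C⊑∃r.E
   open: L(x₀) ⊇ {C, E, ¬B, ∃r.A, ∃r.E, …} (+ ∃-successors)
2. Hence (C ⊓ E) ⊑ (∃r.E ⊓ B): not entailed.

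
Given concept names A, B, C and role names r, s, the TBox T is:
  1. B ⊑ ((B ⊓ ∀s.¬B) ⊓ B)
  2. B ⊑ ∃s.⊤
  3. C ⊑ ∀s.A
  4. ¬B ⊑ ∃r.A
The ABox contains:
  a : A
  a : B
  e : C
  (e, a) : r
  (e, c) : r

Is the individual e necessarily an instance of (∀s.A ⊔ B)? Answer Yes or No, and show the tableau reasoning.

Yes

1. e : (∀s.A ⊔ B)?  L(e) = {C} ∪ {(∃s.¬A ⊓ ¬B)}
   clash {A, ¬A} at an ∃-successor — e ∈ (∀s.A ⊔ B)
2. Hence e : (∀s.A ⊔ B): entailed.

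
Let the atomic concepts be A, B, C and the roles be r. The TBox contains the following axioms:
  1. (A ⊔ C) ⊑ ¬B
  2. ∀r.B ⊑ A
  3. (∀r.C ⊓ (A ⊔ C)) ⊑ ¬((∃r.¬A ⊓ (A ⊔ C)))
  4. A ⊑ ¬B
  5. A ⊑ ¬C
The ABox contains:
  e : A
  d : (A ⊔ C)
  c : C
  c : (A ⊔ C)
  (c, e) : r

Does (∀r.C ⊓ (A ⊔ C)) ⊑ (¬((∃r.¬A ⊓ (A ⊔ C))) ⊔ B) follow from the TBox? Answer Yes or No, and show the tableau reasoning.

Yes

1. (∀r.C ⊓ (A ⊔ C)) ⊑ (¬((∃r.¬A ⊓ (A ⊔ C))) ⊔ B)  ⇔  ((∀r.C ⊓ (A ⊔ C)) ⊓ ((∃r.¬A ⊓ (A ⊔ C)) ⊓ ¬B)) unsat w.r.t. T
   all branches close; clash {C, ¬C} at x₀
2. Hence (∀r.C ⊓ (A ⊔ C)) ⊑ (¬((∃r.¬A ⊓ (A ⊔ C))) ⊔ B): entailed.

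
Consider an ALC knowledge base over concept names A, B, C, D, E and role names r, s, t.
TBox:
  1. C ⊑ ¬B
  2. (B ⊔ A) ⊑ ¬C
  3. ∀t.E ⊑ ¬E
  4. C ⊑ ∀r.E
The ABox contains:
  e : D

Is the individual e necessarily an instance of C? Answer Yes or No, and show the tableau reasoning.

1. e : C?  L(e) = {D} ∪ {¬C}
   open: L(e) ⊇ {D, ¬C, ∃t.¬E} (+ ∃-successors) — e ∉ C possible
2. Hence e : C: not entailed.

No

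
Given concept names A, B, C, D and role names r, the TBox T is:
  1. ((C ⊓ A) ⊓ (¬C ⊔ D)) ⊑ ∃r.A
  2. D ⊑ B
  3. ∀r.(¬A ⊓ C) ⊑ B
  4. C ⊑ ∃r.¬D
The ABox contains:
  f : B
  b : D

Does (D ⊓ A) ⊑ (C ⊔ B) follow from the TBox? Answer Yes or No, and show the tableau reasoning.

1. (D ⊓ A) ⊑ (C ⊔ B)  ⇔  ((D ⊓ A) ⊓ (¬C ⊓ ¬B)) unsat w.r.t. T
   all branches close; clash {B, ¬B} at x₀
2. Hence (D ⊓ A) ⊑ (C ⊔ B): entailed.

Yes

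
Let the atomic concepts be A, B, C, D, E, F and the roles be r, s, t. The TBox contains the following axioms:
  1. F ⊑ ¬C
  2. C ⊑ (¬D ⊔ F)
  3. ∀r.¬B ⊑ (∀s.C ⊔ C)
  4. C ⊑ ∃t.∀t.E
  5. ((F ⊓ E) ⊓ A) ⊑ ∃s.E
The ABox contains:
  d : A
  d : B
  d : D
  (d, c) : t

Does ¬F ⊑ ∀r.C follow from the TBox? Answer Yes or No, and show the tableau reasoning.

1. ¬F ⊑ ∀r.C  ⇔  (¬F ⊓ ∃r.¬C) unsat w.r.t. T
   open: L(x₀) ⊇ {¬C, ¬F, ∃r.B, ∃r.¬C} (+ ∃-successors)
2. Hence ¬F ⊑ ∀r.C: not entailed.

No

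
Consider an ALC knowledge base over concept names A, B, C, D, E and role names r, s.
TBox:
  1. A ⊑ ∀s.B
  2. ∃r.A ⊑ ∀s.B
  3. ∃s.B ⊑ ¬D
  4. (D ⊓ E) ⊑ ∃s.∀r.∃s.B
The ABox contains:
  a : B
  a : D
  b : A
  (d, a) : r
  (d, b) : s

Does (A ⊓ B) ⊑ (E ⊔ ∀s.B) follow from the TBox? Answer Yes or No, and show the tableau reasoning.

1. (A ⊓ B) ⊑ (E ⊔ ∀s.B)  ⇔  ((A ⊓ B) ⊓ (¬E ⊓ ∃s.¬B)) unsat w.r.t. T
   all branches close; clash {B, ¬B} at an ∃-successor
2. Hence (A ⊓ B) ⊑ (E ⊔ ∀s.B): entailed.

Yes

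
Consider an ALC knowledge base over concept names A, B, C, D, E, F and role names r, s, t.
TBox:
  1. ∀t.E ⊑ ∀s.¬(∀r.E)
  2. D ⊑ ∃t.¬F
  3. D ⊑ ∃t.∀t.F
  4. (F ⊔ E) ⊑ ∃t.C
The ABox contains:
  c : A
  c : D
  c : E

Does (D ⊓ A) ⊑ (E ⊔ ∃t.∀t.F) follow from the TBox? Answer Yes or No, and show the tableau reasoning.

1. (D ⊓ A) ⊑ (E ⊔ ∃t.∀t.F)  ⇔  ((D ⊓ A) ⊓ (¬E ⊓ ∀t.∃t.¬F)) unsat w.r.t. T
   all branches close; clash {F, ¬F} at an ∃-successor
2. Hence (D ⊓ A) ⊑ (E ⊔ ∃t.∀t.F): entailed.

Yes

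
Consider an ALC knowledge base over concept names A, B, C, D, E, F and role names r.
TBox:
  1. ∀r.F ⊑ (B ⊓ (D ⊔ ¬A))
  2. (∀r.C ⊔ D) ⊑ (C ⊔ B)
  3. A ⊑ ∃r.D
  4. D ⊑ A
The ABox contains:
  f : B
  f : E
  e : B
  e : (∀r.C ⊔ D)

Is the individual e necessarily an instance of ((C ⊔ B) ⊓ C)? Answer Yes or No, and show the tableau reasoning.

1. e : ((C ⊔ B) ⊓ C)?  L(e) = {B, (∀r.C ⊔ D)} ∪ {((¬C ⊓ ¬B) ⊔ ¬C)}
   apply at e: (∀r.C ⊔ D)⊑(C ⊔ B)
   open: L(e) ⊇ {B, ¬A, ¬C, ¬D, ∀r.C, …} (+ ∃-successors) — e ∉ ((C ⊔ B) ⊓ C) possible
2. Hence e : ((C ⊔ B) ⊓ C): not entailed.

No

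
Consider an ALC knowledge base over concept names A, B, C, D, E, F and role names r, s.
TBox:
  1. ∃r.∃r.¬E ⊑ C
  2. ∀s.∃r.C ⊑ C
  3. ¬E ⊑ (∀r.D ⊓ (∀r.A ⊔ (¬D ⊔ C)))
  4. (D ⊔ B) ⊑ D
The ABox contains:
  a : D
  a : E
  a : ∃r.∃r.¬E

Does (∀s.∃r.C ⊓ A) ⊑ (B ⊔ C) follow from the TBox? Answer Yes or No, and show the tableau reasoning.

1. (∀s.∃r.C ⊓ A) ⊑ (B ⊔ C)  ⇔  ((∀s.∃r.C ⊓ A) ⊓ (¬B ⊓ ¬C)) unsat w.r.t. T
   all branches close; clash {C, ¬C} at x₀
2. Hence (∀s.∃r.C ⊓ A) ⊑ (B ⊔ C): entailed.

Yes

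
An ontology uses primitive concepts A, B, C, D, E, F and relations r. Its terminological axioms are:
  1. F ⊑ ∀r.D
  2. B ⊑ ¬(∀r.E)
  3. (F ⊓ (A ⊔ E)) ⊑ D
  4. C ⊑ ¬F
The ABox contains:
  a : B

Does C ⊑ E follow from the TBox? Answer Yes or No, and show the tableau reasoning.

1. C ⊑ E  ⇔  (C ⊓ ¬E) unsat w.r.t. T
   apply at x₀: C⊑¬F
   open: L(x₀) ⊇ {C, ¬B, ¬E, ¬F}
2. Hence C ⊑ E: not entailed.

No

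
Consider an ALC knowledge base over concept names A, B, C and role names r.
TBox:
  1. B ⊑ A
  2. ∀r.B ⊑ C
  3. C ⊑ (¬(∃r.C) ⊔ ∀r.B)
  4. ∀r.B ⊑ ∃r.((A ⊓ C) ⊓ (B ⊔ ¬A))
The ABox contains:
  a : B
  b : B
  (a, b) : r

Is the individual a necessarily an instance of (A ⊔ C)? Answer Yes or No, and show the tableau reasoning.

Yes

1. a : (A ⊔ C)?  L(a) = {B} ∪ {(¬A ⊓ ¬C)}
   clash {A, ¬A} at a — a ∈ (A ⊔ C)
2. Hence a : (A ⊔ C): entailed.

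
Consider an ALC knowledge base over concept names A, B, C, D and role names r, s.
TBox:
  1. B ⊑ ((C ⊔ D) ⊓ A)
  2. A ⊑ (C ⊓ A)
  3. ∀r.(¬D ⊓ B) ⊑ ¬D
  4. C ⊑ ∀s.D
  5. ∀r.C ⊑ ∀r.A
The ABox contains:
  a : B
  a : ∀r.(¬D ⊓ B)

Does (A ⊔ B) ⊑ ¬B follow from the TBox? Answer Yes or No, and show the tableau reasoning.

No

1. (A ⊔ B) ⊑ ¬B  ⇔  ((A ⊔ B) ⊓ B) unsat w.r.t. T
   apply at x₀: B⊑((C ⊔ D) ⊓ A)
   open: L(x₀) ⊇ {A, B, C, ∀s.D, ∃r.(D ⊔ ¬B), …} (+ ∃-successors)
2. Hence (A ⊔ B) ⊑ ¬B: not entailed.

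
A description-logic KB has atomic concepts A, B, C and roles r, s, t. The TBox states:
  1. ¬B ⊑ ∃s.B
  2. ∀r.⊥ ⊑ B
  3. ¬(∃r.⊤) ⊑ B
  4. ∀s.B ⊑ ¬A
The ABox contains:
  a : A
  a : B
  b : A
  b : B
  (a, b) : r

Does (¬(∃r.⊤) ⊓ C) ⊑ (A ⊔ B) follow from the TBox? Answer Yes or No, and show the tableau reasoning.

1. (¬(∃r.⊤) ⊓ C) ⊑ (A ⊔ B)  ⇔  ((∀r.⊥ ⊓ C) ⊓ (¬A ⊓ ¬B)) unsat w.r.t. T
   all branches close; clash {B, ¬B} at x₀
2. Hence (¬(∃r.⊤) ⊓ C) ⊑ (A ⊔ B): entailed.

Yes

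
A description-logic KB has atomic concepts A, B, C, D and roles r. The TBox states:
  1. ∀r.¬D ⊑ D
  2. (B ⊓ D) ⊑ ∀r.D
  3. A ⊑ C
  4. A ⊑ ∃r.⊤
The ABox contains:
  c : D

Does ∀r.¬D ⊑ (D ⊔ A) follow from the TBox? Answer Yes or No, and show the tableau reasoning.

1. ∀r.¬D ⊑ (D ⊔ A)  ⇔  (∀r.¬D ⊓ (¬D ⊓ ¬A)) unsat w.r.t. T
   all branches close; clash {D, ¬D} at x₀
2. Hence ∀r.¬D ⊑ (D ⊔ A): entailed.

Yes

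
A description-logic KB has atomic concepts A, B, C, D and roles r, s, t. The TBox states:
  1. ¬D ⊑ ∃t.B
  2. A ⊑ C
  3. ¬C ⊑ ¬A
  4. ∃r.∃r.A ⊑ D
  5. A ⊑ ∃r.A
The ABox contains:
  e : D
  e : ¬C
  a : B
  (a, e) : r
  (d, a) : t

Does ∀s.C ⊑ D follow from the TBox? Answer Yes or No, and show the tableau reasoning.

No

1. ∀s.C ⊑ D  ⇔  (∀s.C ⊓ ¬D) unsat w.r.t. T
   apply at x₀: ¬D⊑∃t.B
   open: L(x₀) ⊇ {C, ¬A, ¬D, ∀r.∀r.¬A, ∀s.C, …} (+ ∃-successors)
2. Hence ∀s.C ⊑ D: not entailed.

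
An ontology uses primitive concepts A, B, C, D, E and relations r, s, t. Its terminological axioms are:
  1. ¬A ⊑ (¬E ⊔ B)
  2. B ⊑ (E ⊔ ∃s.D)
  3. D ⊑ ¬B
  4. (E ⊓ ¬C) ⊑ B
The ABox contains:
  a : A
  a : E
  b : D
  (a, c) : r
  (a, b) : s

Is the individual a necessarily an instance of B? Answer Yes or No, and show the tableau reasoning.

1. a : B?  L(a) = {A, E} ∪ {¬B}
   open: L(a) ⊇ {A, C, E, ¬B} — a ∉ B possible
2. Hence a : B: not entailed.

No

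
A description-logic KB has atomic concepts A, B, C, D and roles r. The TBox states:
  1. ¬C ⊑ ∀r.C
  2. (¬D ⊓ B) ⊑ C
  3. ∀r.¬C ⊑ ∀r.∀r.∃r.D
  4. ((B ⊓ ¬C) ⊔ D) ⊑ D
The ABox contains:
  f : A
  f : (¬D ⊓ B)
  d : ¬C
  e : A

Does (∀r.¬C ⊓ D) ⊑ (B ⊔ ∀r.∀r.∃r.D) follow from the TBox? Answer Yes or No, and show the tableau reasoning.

Yes

1. (∀r.¬C ⊓ D) ⊑ (B ⊔ ∀r.∀r.∃r.D)  ⇔  ((∀r.¬C ⊓ D) ⊓ (¬B ⊓ ∃r.∃r.∀r.¬D)) unsat w.r.t. T
   all branches close; clash {C, ¬C} at an ∃-successor
2. Hence (∀r.¬C ⊓ D) ⊑ (B ⊔ ∀r.∀r.∃r.D): entailed.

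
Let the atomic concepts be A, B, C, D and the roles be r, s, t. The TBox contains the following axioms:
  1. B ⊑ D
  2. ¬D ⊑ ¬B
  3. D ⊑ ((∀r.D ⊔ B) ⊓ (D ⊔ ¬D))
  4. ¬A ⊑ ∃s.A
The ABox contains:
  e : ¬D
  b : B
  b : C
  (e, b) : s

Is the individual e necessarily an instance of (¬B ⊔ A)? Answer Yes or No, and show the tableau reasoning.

1. e : (¬B ⊔ A)?  L(e) = {¬D} ∪ {(B ⊓ ¬A)}
   clash {B, ¬B} at e — e ∈ (¬B ⊔ A)
2. Hence e : (¬B ⊔ A): entailed.

Yes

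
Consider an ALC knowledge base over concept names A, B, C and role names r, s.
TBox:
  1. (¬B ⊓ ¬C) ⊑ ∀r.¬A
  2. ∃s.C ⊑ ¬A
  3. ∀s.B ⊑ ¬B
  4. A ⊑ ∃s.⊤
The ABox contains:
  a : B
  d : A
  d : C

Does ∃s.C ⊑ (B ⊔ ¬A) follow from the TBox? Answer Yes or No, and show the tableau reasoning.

Yes

1. ∃s.C ⊑ (B ⊔ ¬A)  ⇔  (∃s.C ⊓ (¬B ⊓ A)) unsat w.r.t. T
   all branches close; clash {A, ¬A} at x₀
2. Hence ∃s.C ⊑ (B ⊔ ¬A): entailed.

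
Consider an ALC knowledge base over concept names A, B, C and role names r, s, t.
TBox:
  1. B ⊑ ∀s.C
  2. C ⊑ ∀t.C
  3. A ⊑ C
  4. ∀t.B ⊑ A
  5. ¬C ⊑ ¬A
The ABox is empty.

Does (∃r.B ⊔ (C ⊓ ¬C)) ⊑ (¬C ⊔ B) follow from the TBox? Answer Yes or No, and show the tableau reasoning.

1. (∃r.B ⊔ (C ⊓ ¬C)) ⊑ (¬C ⊔ B)  ⇔  ((∃r.B ⊔ (C ⊓ ¬C)) ⊓ (C ⊓ ¬B)) unsat w.r.t. T
   apply at x₀: C⊑∀t.C
   open: L(x₀) ⊇ {C, ¬B, ∀t.C, ∃r.B, ∃t.¬B} (+ ∃-successors)
2. Hence (∃r.B ⊔ (C ⊓ ¬C)) ⊑ (¬C ⊔ B): not entailed.

No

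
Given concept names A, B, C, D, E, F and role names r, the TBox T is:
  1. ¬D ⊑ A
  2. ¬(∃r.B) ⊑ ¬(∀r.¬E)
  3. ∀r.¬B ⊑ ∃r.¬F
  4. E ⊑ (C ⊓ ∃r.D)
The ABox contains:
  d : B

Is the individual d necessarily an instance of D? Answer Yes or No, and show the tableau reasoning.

No

1. d : D?  L(d) = {B} ∪ {¬D}
   apply at d: ¬D⊑A
   open: L(d) ⊇ {A, B, ¬D, ¬E, ∃r.B} (+ ∃-successors) — d ∉ D possible
2. Hence d : D: not entailed.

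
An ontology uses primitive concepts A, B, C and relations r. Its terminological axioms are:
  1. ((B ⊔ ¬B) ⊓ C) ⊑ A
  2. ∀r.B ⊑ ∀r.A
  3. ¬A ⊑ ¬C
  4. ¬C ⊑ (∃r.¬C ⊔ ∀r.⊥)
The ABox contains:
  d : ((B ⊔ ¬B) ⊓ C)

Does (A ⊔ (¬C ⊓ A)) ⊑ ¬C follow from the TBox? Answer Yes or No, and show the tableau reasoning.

1. (A ⊔ (¬C ⊓ A)) ⊑ ¬C  ⇔  ((A ⊔ (¬C ⊓ A)) ⊓ C) unsat w.r.t. T
   open: L(x₀) ⊇ {A, C, ∃r.¬B} (+ ∃-successors)
2. Hence (A ⊔ (¬C ⊓ A)) ⊑ ¬C: not entailed.

No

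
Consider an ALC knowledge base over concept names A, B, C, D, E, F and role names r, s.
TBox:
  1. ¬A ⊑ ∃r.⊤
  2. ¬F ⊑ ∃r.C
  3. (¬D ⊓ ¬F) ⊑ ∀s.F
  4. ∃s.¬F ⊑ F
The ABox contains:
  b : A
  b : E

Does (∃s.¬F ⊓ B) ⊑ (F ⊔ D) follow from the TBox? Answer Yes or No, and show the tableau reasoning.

Yes

1. (∃s.¬F ⊓ B) ⊑ (F ⊔ D)  ⇔  ((∃s.¬F ⊓ B) ⊓ (¬F ⊓ ¬D)) unsat w.r.t. T
   all branches close; clash {F, ¬F} at an ∃-successor
2. Hence (∃s.¬F ⊓ B) ⊑ (F ⊔ D): entailed.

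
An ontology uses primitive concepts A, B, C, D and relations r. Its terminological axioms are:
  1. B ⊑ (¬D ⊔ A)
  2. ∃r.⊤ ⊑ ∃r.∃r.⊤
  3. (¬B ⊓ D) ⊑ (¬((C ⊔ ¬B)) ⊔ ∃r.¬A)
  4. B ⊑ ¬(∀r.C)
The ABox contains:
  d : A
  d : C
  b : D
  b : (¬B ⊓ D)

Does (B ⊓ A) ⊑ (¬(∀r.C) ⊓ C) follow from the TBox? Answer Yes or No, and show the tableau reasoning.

No

1. (B ⊓ A) ⊑ (¬(∀r.C) ⊓ C)  ⇔  ((B ⊓ A) ⊓ (∀r.C ⊔ ¬C)) unsat w.r.t. T
   apply at x₀: B⊑(¬D ⊔ A); B⊑¬(∀r.C)
   open: L(x₀) ⊇ {A, B, ¬C, ∃r.¬C, ∃r.∃r.⊤} (+ ∃-successors)
2. Hence (B ⊓ A) ⊑ (¬(∀r.C) ⊓ C): not entailed.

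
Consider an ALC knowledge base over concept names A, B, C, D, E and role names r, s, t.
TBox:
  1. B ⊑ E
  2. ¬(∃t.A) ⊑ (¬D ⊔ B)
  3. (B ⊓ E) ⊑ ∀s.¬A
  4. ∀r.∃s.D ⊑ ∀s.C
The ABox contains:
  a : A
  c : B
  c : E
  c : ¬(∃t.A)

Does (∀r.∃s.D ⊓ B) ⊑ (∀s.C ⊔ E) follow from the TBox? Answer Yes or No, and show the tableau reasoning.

1. (∀r.∃s.D ⊓ B) ⊑ (∀s.C ⊔ E)  ⇔  ((∀r.∃s.D ⊓ B) ⊓ (∃s.¬C ⊓ ¬E)) unsat w.r.t. T
   all branches close; clash {E, ¬E} at x₀
2. Hence (∀r.∃s.D ⊓ B) ⊑ (∀s.C ⊔ E): entailed.

Yes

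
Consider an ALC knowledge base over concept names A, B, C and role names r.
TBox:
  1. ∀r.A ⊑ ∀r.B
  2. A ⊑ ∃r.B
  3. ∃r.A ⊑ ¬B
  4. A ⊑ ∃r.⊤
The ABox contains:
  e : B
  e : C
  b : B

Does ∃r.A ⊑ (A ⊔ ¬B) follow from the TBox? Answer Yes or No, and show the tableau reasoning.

Yes

1. ∃r.A ⊑ (A ⊔ ¬B)  ⇔  (∃r.A ⊓ (¬A ⊓ B)) unsat w.r.t. T
   all branches close; clash {B, ¬B} at x₀
2. Hence ∃r.A ⊑ (A ⊔ ¬B): entailed.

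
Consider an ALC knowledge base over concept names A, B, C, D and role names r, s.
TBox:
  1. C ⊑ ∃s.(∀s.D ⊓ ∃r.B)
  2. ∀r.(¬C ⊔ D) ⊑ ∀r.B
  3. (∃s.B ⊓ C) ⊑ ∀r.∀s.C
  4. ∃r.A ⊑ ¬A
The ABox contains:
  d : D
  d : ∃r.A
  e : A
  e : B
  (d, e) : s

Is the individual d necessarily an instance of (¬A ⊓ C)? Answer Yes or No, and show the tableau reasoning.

No

1. d : (¬A ⊓ C)?  L(d) = {D, ∃r.A} ∪ {(A ⊔ ¬C)}
   apply at d: ∃r.A⊑¬A
   open: L(d) ⊇ {D, ¬A, ¬C, ∃r.(C ⊓ ¬D), ∃r.A} (+ ∃-successors) — d ∉ (¬A ⊓ C) possible
2. Hence d : (¬A ⊓ C): not entailed.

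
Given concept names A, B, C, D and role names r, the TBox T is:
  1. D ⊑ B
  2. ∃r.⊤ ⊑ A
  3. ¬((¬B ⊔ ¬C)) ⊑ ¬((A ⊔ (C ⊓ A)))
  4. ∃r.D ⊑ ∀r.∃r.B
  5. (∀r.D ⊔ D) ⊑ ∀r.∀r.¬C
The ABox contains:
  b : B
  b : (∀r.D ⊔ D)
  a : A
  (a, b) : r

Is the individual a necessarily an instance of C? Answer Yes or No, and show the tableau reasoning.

1. a : C?  L(a) = {A} ∪ {¬C}
   open: L(a) ⊇ {A, ¬C, ¬D, ∀r.¬D, ∃r.¬D} (+ ∃-successors) — a ∉ C possible
2. Hence a : C: not entailed.

No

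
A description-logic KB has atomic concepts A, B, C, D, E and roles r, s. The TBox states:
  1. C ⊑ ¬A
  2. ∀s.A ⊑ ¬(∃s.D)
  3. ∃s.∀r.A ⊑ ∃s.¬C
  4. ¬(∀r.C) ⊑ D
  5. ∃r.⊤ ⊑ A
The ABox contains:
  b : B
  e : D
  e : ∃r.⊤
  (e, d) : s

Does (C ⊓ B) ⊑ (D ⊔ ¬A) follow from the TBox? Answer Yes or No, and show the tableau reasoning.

Yes

1. (C ⊓ B) ⊑ (D ⊔ ¬A)  ⇔  ((C ⊓ B) ⊓ (¬D ⊓ A)) unsat w.r.t. T
   all branches close; clash {A, ¬A} at x₀
2. Hence (C ⊓ B) ⊑ (D ⊔ ¬A): entailed.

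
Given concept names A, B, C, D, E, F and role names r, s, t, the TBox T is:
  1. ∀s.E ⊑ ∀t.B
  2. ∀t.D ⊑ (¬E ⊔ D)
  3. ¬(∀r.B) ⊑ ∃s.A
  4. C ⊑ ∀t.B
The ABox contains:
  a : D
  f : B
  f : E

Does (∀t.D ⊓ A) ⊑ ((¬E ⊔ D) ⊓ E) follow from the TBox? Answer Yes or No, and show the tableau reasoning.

1. (∀t.D ⊓ A) ⊑ ((¬E ⊔ D) ⊓ E)  ⇔  ((∀t.D ⊓ A) ⊓ ((E ⊓ ¬D) ⊔ ¬E)) unsat w.r.t. T
   apply at x₀: ∀t.D⊑(¬E ⊔ D)
   open: L(x₀) ⊇ {A, ¬C, ¬E, ∀r.B, ∀t.D, …} (+ ∃-successors)
2. Hence (∀t.D ⊓ A) ⊑ ((¬E ⊔ D) ⊓ E): not entailed.

No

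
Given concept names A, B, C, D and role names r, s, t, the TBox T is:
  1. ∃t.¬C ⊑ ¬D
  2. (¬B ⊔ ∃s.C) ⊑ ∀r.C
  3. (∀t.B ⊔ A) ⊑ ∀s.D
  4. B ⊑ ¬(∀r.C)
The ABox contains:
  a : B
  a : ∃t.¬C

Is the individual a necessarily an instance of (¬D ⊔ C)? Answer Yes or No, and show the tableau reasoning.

1. a : (¬D ⊔ C)?  L(a) = {B, ∃t.¬C} ∪ {(D ⊓ ¬C)}
   clash {D, ¬D} at a — a ∈ (¬D ⊔ C)
2. Hence a : (¬D ⊔ C): entailed.

Yes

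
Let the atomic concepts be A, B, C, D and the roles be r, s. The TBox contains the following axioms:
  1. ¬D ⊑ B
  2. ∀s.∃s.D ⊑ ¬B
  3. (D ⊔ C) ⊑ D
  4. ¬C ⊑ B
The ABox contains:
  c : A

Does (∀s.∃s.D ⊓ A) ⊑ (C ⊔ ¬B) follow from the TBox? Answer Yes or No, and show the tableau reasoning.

1. (∀s.∃s.D ⊓ A) ⊑ (C ⊔ ¬B)  ⇔  ((∀s.∃s.D ⊓ A) ⊓ (¬C ⊓ B)) unsat w.r.t. T
   all branches close; clash {B, ¬B} at x₀
2. Hence (∀s.∃s.D ⊓ A) ⊑ (C ⊔ ¬B): entailed.

Yes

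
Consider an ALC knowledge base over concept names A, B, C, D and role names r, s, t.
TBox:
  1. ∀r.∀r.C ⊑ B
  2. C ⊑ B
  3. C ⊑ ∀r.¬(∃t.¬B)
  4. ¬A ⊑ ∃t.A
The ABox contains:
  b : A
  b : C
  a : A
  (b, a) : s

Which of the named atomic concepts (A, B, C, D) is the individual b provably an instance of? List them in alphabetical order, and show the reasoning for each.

{A, B, C}

1. b : A?  L(b) = {A, C} ∪ {¬A}
   clash {A, ¬A} at b — b ∈ A
2. b : B?  L(b) = {A, C} ∪ {¬B}
   clash {B, ¬B} at b — b ∈ B
3. b : C?  L(b) = {A, C} ∪ {¬C}
   clash {C, ¬C} at b — b ∈ C
4. b : D?  L(b) = {A, C} ∪ {¬D}
   apply at b: C⊑B; C⊑∀r.¬(∃t.¬B)
   open: L(b) ⊇ {A, B, C, ¬D, ∀r.∀t.B} — b ∉ D possible
5. Entailed for b: {A, B, C}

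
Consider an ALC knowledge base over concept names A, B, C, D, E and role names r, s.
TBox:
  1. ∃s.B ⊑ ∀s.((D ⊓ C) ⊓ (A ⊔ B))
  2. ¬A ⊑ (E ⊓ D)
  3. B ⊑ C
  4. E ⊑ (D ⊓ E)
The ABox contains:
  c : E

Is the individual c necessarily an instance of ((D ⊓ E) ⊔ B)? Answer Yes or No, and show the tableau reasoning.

1. c : ((D ⊓ E) ⊔ B)?  L(c) = {E} ∪ {((¬D ⊔ ¬E) ⊓ ¬B)}
   clash {E, ¬E} at c — c ∈ ((D ⊓ E) ⊔ B)
2. Hence c : ((D ⊓ E) ⊔ B): entailed.

Yes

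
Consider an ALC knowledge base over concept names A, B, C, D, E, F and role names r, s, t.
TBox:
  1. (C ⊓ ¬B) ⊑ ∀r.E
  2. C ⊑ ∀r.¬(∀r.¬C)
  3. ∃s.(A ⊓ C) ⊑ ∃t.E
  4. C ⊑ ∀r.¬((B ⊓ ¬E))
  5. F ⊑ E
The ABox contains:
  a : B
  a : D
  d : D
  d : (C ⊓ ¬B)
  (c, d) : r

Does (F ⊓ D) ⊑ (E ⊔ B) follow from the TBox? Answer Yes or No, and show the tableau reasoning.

1. (F ⊓ D) ⊑ (E ⊔ B)  ⇔  ((F ⊓ D) ⊓ (¬E ⊓ ¬B)) unsat w.r.t. T
   all branches close; clash {E, ¬E} at x₀
2. Hence (F ⊓ D) ⊑ (E ⊔ B): entailed.

Yes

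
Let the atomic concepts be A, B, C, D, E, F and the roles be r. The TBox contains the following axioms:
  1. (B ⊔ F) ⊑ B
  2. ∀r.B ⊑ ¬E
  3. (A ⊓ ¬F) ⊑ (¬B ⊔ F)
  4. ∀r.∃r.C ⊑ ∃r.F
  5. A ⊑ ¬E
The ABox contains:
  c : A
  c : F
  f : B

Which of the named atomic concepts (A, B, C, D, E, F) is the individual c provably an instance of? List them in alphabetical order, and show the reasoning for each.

{A, B, F}

1. c : A?  L(c) = {A, F} ∪ {¬A}
   clash {A, ¬A} at c — c ∈ A
2. c : B?  L(c) = {A, F} ∪ {¬B}
   clash {B, ¬B} at c — c ∈ B
3. c : C?  L(c) = {A, F} ∪ {¬C}
   apply at c: A⊑¬E
   open: L(c) ⊇ {A, B, F, ¬C, ¬E, …} (+ ∃-successors) — c ∉ C possible
4. c : D?  L(c) = {A, F} ∪ {¬D}
   apply at c: A⊑¬E
   open: L(c) ⊇ {A, B, F, ¬D, ¬E, …} (+ ∃-successors) — c ∉ D possible
5. c : E?  L(c) = {A, F} ∪ {¬E}
   open: L(c) ⊇ {A, B, F, ¬E, ∃r.∀r.¬C} (+ ∃-successors) — c ∉ E possible
6. c : F?  L(c) = {A, F} ∪ {¬F}
   clash {F, ¬F} at c — c ∈ F
7. Entailed for c: {A, B, F}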